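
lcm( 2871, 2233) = 20097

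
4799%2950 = 1849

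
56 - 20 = 36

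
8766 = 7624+1142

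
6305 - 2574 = 3731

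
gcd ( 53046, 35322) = 42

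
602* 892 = 536984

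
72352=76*952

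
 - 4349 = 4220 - 8569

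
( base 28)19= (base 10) 37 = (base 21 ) 1G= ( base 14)29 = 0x25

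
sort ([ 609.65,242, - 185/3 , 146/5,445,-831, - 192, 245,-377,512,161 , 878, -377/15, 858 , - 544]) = [ - 831, - 544, - 377,-192, -185/3 , -377/15,146/5,161, 242 , 245,445,512,609.65,858,878 ] 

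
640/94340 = 32/4717 = 0.01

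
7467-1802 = 5665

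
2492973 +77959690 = 80452663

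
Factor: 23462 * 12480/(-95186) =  - 11261760/3661 = - 2^6*3^1 * 5^1*7^( - 1 )*523^(-1) * 11731^1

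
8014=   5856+2158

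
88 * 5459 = 480392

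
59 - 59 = 0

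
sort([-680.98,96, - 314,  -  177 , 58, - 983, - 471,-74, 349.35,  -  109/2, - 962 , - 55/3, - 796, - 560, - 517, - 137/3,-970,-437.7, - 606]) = [-983, - 970, - 962, -796, -680.98,  -  606, - 560,-517,  -  471,-437.7,  -  314,  -  177, - 74, - 109/2, - 137/3,  -  55/3,  58,96,349.35]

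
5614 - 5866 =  - 252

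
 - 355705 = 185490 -541195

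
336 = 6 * 56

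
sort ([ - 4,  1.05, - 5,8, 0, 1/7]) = [ - 5,-4,0,1/7,1.05,8]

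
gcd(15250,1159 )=61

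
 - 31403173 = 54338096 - 85741269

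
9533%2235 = 593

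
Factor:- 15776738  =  -2^1*7888369^1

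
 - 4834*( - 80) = 386720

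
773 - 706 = 67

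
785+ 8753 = 9538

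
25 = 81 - 56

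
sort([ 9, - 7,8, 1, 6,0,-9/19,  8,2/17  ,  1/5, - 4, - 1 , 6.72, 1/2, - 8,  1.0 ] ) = [ - 8, - 7 , - 4 , - 1,-9/19, 0,  2/17, 1/5 , 1/2,  1 , 1.0, 6 , 6.72, 8,  8,9]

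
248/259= 248/259 = 0.96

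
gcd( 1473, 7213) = 1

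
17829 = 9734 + 8095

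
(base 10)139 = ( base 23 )61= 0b10001011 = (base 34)43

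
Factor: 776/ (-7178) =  - 2^2*37^(  -  1) = - 4/37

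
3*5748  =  17244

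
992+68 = 1060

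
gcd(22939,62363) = 7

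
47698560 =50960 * 936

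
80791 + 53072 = 133863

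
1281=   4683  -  3402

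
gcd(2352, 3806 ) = 2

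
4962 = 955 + 4007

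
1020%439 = 142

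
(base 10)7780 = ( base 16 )1e64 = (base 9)11604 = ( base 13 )3706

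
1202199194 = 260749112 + 941450082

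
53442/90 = 593  +  4/5= 593.80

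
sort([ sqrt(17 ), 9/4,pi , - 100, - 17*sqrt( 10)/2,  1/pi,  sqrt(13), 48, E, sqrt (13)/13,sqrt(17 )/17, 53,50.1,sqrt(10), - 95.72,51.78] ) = [  -  100, - 95.72, - 17*sqrt(10) /2,  sqrt(17)/17,sqrt( 13) /13, 1/pi, 9/4, E , pi,  sqrt (10), sqrt(13 ),sqrt(17 ),48 , 50.1,51.78,  53 ]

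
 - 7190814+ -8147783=- 15338597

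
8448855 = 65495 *129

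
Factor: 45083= 45083^1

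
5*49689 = 248445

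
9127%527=168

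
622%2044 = 622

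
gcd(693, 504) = 63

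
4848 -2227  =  2621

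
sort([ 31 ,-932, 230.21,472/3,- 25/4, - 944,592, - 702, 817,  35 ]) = [ - 944, - 932, - 702, - 25/4, 31 , 35,472/3,230.21,  592,817]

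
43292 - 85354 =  - 42062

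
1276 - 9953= - 8677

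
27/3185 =27/3185 = 0.01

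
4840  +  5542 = 10382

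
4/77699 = 4/77699  =  0.00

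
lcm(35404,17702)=35404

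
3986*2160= 8609760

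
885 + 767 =1652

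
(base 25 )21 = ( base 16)33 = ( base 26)1p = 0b110011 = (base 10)51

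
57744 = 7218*8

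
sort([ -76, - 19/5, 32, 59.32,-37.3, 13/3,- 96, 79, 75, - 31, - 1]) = [ - 96, - 76,- 37.3 , - 31,  -  19/5 , - 1 , 13/3 , 32,  59.32,75,79 ]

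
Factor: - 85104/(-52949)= 2^4 * 3^3*13^( - 1 ) * 197^1 * 4073^ ( - 1 ) 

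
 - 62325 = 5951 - 68276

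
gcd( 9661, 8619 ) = 1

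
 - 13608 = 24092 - 37700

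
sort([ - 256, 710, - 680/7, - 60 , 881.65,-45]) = [-256,-680/7, - 60, - 45,710, 881.65]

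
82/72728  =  41/36364 = 0.00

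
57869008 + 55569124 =113438132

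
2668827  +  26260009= 28928836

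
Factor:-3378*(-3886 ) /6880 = 3281727/1720 = 2^(-3)*3^1  *5^( - 1 )*29^1*43^ ( - 1)*67^1*563^1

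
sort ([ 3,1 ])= [1, 3]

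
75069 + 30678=105747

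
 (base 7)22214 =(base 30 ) 66H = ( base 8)12735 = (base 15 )19d2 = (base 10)5597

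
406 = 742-336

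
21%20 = 1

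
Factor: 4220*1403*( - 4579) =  - 2^2*5^1*19^1*23^1*61^1*211^1*241^1=-27110702140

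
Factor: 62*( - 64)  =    -  2^7*31^1 = -3968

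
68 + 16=84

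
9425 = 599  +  8826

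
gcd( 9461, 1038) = 1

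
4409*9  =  39681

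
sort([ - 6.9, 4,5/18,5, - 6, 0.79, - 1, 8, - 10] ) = [  -  10, - 6.9, - 6, - 1, 5/18, 0.79, 4,5, 8 ]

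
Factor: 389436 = 2^2 * 3^1*17^1  *23^1 * 83^1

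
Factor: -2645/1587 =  - 3^(-1)*5^1 = - 5/3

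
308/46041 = 308/46041 = 0.01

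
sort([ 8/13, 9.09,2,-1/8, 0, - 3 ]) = [-3, - 1/8  ,  0 , 8/13, 2,9.09]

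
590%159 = 113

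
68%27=14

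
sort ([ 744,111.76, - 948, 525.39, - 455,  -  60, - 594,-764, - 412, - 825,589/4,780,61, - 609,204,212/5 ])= [  -  948, - 825,  -  764, - 609, - 594,-455,- 412,  -  60 , 212/5, 61, 111.76,  589/4, 204, 525.39,744, 780 ]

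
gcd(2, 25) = 1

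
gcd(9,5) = 1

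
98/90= 49/45 = 1.09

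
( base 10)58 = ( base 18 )34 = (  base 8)72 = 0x3a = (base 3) 2011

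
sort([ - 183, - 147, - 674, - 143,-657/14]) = [ - 674, - 183  , - 147, - 143, - 657/14 ]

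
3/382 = 3/382 = 0.01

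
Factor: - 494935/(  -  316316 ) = 895/572 = 2^ (-2)*5^1*11^( - 1)*13^( - 1 )*179^1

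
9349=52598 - 43249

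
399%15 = 9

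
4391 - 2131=2260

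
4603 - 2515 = 2088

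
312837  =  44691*7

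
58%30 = 28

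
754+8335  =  9089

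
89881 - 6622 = 83259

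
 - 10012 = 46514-56526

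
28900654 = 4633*6238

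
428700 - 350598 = 78102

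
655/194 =3 + 73/194=   3.38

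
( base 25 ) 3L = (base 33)2u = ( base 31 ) 33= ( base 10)96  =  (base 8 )140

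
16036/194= 8018/97 = 82.66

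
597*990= 591030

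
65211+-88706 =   -  23495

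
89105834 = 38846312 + 50259522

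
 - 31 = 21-52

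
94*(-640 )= -60160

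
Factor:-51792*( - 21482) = 1112595744 = 2^5*3^1*13^1*23^1*83^1*467^1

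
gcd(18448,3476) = 4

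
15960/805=19 +19/23 = 19.83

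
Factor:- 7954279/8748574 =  - 2^( - 1)*17^ ( - 1)*257311^(-1 )*7954279^1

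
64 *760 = 48640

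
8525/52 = 8525/52 = 163.94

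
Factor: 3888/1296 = 3^1= 3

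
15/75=1/5 = 0.20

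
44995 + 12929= 57924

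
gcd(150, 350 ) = 50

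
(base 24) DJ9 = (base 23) F0I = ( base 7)32121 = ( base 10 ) 7953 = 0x1F11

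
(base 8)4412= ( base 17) 802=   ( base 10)2314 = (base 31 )2ck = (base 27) 34J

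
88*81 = 7128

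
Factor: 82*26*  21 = 2^2 * 3^1 * 7^1*13^1*41^1 = 44772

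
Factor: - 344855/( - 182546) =835/442 = 2^( - 1 )*5^1*13^( - 1) *17^( - 1)*167^1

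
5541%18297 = 5541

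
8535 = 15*569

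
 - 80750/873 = -80750/873 =-92.50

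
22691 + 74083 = 96774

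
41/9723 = 41/9723 = 0.00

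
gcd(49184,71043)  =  1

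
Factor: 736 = 2^5*23^1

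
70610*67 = 4730870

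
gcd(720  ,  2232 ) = 72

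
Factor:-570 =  - 2^1*3^1 * 5^1 * 19^1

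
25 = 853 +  - 828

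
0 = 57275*0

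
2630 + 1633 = 4263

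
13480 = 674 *20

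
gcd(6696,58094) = 62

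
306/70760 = 153/35380 = 0.00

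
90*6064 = 545760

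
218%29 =15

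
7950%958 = 286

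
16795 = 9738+7057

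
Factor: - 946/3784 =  - 2^( - 2)  =  -  1/4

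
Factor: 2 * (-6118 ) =-12236 = - 2^2*7^1*19^1*23^1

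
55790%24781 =6228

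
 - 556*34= - 18904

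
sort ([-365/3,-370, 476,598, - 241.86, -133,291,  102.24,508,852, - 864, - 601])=[-864,-601, - 370, -241.86, -133, - 365/3,  102.24, 291, 476,508,598,  852]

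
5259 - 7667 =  - 2408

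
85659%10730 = 10549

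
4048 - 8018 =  - 3970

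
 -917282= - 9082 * 101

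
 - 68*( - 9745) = 662660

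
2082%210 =192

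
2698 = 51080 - 48382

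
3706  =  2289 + 1417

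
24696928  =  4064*6077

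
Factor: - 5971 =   -  7^1*853^1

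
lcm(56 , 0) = 0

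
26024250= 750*34699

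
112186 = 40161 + 72025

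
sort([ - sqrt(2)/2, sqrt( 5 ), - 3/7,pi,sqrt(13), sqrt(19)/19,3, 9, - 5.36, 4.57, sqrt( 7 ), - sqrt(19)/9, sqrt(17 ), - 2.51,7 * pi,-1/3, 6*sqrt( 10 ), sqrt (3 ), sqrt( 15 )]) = [  -  5.36,- 2.51,  -  sqrt(2) /2, - sqrt(19 ) /9, - 3/7, - 1/3, sqrt( 19)/19, sqrt(3 ), sqrt( 5 ), sqrt ( 7 ), 3, pi,sqrt( 13 ),sqrt ( 15), sqrt(17 ),4.57 , 9,6*sqrt(10) , 7 *pi ]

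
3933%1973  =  1960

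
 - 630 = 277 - 907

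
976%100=76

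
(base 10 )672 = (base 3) 220220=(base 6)3040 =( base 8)1240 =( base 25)11M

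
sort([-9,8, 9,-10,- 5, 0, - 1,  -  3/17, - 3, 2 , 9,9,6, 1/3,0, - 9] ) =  [-10, - 9,-9, - 5, - 3, - 1 , - 3/17,0, 0 , 1/3,2,6,8,9,9,9]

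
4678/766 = 6 + 41/383 = 6.11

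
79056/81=976= 976.00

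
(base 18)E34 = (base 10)4594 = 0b1000111110010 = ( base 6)33134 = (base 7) 16252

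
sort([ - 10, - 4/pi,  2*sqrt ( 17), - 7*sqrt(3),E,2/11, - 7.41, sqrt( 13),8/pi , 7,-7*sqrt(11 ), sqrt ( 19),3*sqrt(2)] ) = [ - 7*sqrt( 11 ), - 7*sqrt(3), - 10, - 7.41, - 4/pi , 2/11, 8/pi, E,sqrt(13),3*sqrt( 2), sqrt(19 ), 7,2 *sqrt (17 )]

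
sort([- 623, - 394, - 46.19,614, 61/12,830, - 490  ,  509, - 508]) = [ - 623, - 508, - 490, - 394, - 46.19, 61/12,509, 614, 830] 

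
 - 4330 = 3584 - 7914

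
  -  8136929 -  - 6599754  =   - 1537175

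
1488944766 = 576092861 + 912851905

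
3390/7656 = 565/1276= 0.44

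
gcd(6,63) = 3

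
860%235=155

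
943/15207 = 943/15207  =  0.06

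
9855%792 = 351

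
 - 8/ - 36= 2/9= 0.22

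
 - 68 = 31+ - 99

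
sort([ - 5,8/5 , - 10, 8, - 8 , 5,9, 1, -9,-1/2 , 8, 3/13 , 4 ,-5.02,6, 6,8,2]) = [ - 10 , - 9 , - 8, - 5.02, - 5 ,-1/2,3/13,1 , 8/5, 2 , 4, 5,  6, 6, 8, 8,  8,9] 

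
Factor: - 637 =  - 7^2 * 13^1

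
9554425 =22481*425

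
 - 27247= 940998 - 968245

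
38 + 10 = 48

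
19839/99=6613/33=200.39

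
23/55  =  23/55 = 0.42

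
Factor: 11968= 2^6*11^1*17^1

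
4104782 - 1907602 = 2197180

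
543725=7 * 77675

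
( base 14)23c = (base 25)HL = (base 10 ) 446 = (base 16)1BE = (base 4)12332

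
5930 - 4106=1824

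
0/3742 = 0 = 0.00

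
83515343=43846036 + 39669307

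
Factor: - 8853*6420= - 56836260  =  - 2^2 * 3^2*5^1*13^1*107^1*227^1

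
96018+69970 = 165988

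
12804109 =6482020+6322089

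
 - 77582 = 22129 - 99711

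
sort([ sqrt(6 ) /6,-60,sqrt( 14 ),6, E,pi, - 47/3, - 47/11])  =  [-60, - 47/3,  -  47/11,sqrt(6 )/6 , E,pi,sqrt( 14 ) , 6] 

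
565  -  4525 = -3960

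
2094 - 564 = 1530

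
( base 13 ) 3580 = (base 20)IH0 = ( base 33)6UG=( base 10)7540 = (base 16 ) 1d74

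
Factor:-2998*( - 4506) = 2^2*3^1*751^1*1499^1= 13508988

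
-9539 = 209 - 9748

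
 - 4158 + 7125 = 2967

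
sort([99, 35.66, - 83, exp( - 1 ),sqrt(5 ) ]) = [ -83, exp (-1),  sqrt( 5 ), 35.66 , 99 ]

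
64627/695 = 64627/695  =  92.99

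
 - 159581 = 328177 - 487758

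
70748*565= 39972620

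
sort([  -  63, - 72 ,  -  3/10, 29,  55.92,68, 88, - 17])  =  [ - 72, - 63, - 17, - 3/10, 29, 55.92, 68, 88] 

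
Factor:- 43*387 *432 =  - 2^4*3^5*43^2 =- 7188912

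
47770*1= 47770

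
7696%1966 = 1798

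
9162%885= 312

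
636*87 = 55332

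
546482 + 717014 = 1263496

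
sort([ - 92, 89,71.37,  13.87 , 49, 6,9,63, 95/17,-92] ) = [ - 92, - 92, 95/17, 6,9, 13.87, 49, 63, 71.37, 89]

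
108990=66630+42360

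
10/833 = 10/833 = 0.01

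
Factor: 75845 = 5^1*7^1* 11^1 * 197^1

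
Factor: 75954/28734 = 4789^( - 1)*12659^1 = 12659/4789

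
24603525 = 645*38145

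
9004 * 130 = 1170520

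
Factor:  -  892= - 2^2 * 223^1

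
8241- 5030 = 3211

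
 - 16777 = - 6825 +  - 9952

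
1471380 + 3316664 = 4788044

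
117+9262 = 9379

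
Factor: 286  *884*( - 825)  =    -  208579800 = -  2^3 *3^1*5^2*11^2*13^2* 17^1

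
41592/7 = 41592/7 = 5941.71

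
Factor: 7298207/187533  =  3^( - 2) * 7^2*47^1*67^( - 1)*311^( - 1) * 3169^1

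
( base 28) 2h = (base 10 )73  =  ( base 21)3A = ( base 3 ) 2201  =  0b1001001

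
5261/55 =5261/55=95.65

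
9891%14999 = 9891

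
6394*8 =51152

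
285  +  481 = 766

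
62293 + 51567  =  113860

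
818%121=92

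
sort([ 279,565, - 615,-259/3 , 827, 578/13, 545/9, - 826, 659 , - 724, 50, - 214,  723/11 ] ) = [ - 826, - 724,-615,-214, - 259/3, 578/13, 50, 545/9, 723/11, 279,565,659, 827 ]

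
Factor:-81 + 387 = 2^1 * 3^2 * 17^1 = 306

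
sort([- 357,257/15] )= [ - 357,257/15]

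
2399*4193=10059007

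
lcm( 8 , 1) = 8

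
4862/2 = 2431 = 2431.00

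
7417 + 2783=10200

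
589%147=1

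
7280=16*455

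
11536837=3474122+8062715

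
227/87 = 227/87 =2.61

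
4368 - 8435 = -4067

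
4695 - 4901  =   - 206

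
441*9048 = 3990168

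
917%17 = 16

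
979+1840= 2819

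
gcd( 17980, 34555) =5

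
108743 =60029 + 48714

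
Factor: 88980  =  2^2*3^1*5^1*1483^1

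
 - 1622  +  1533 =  - 89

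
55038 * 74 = 4072812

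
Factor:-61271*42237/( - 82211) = 2587903227/82211 =3^2*7^1*13^1*19^2*229^( - 1)*359^(-1 )*8753^1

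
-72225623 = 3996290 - 76221913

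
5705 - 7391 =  - 1686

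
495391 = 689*719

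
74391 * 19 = 1413429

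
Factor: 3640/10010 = 2^2*11^( - 1 )= 4/11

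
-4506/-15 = 300 + 2/5 = 300.40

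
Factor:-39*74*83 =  - 239538=- 2^1*3^1*13^1*37^1*83^1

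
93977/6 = 15662 + 5/6 = 15662.83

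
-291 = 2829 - 3120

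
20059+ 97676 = 117735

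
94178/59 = 94178/59 = 1596.24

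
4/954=2/477 = 0.00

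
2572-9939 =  - 7367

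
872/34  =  25 + 11/17 = 25.65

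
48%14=6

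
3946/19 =3946/19= 207.68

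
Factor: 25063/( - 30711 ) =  - 71/87  =  - 3^( - 1 )*29^(  -  1 )*71^1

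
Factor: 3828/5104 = 3/4 = 2^(  -  2 )*3^1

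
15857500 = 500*31715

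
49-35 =14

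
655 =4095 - 3440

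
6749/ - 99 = -69 + 82/99 = -68.17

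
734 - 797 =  - 63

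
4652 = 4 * 1163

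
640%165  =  145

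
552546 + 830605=1383151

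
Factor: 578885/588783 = 3^( - 1 )*5^1*13^( - 1 ) *31^ ( - 1 ) * 487^(-1 )*115777^1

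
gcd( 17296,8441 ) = 23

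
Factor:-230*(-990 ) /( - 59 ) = -227700/59 = - 2^2*3^2 * 5^2 *11^1 * 23^1 * 59^( - 1)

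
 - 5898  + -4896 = -10794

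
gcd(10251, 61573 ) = 67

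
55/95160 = 11/19032 = 0.00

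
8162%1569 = 317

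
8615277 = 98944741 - 90329464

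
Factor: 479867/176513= 541/199 = 199^( - 1 )*541^1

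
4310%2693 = 1617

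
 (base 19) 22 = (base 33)17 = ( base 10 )40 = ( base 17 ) 26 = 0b101000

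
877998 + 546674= 1424672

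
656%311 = 34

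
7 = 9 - 2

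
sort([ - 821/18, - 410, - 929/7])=[- 410, - 929/7, - 821/18 ]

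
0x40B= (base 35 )TK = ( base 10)1035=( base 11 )861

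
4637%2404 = 2233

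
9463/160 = 59 + 23/160= 59.14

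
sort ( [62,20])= [ 20, 62]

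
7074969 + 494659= 7569628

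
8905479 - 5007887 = 3897592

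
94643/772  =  94643/772  =  122.59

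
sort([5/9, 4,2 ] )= [ 5/9,  2, 4] 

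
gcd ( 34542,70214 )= 2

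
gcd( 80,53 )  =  1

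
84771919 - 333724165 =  - 248952246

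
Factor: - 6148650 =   -  2^1 * 3^1*5^2*179^1*229^1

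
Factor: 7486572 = 2^2 * 3^1 * 623881^1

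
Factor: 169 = 13^2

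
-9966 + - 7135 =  - 17101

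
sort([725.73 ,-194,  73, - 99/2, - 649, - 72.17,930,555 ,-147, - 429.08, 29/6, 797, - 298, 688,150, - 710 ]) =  [-710, - 649, - 429.08, - 298, - 194, - 147, - 72.17, - 99/2,29/6, 73,150, 555, 688, 725.73,797,930]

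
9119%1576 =1239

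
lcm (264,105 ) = 9240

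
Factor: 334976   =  2^7  *2617^1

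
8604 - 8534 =70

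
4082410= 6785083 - 2702673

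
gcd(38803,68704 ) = 1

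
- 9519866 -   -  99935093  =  90415227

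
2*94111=188222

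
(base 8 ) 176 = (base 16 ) 7e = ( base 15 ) 86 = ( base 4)1332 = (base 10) 126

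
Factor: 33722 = 2^1*13^1*1297^1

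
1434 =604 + 830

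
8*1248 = 9984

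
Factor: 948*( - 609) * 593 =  - 342357876 = - 2^2*3^2*7^1 *29^1*79^1*593^1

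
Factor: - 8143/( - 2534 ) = 2^( - 1)*7^( - 1 )*17^1*181^(-1) * 479^1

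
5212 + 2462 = 7674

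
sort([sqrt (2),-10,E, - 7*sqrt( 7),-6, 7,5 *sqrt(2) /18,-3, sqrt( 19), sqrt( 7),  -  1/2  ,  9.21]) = [-7*sqrt (7), - 10 , -6,-3, - 1/2,5*sqrt( 2 ) /18, sqrt(2 ), sqrt ( 7 ) , E,sqrt ( 19 ),7,9.21]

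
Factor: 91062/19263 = 30354/6421 = 2^1*3^1*5059^1 * 6421^( - 1 ) 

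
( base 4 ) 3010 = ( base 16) C4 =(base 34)5q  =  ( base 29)6M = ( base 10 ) 196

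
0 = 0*35347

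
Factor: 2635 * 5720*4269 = 64343221800 =2^3*3^1*5^2 * 11^1*13^1*17^1*31^1*1423^1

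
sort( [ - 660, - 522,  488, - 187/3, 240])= [  -  660, - 522, - 187/3,240 , 488]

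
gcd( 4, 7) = 1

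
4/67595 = 4/67595 = 0.00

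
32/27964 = 8/6991 = 0.00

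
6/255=2/85 =0.02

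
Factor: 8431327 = 8431327^1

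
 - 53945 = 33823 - 87768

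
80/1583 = 80/1583= 0.05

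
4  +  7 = 11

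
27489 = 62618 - 35129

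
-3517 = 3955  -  7472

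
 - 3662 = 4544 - 8206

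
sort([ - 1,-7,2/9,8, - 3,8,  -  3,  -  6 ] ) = [ -7,- 6, - 3,-3, - 1,2/9, 8,8 ] 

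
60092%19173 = 2573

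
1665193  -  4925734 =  - 3260541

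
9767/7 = 1395 + 2/7 = 1395.29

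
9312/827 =9312/827 = 11.26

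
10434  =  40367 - 29933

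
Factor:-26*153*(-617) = 2454426  =  2^1*3^2*13^1*17^1*617^1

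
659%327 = 5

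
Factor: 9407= 23^1*409^1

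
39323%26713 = 12610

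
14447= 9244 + 5203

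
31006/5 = 31006/5=6201.20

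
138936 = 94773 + 44163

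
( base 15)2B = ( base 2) 101001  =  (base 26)1F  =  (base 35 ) 16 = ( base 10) 41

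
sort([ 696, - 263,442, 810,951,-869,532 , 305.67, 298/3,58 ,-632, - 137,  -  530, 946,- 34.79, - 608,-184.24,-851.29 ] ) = [-869, - 851.29,-632,  -  608,-530, - 263 , - 184.24,-137, - 34.79,58, 298/3,305.67,442, 532,  696,810, 946,951]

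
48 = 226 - 178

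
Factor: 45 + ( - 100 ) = -55 = - 5^1 * 11^1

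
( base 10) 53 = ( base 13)41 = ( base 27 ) 1q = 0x35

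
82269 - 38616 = 43653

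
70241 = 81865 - 11624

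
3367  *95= 319865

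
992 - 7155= - 6163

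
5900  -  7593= -1693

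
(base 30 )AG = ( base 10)316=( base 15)161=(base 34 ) 9A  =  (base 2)100111100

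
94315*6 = 565890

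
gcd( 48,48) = 48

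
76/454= 38/227 = 0.17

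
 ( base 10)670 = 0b1010011110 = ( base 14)35c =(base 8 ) 1236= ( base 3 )220211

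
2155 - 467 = 1688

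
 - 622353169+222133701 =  - 400219468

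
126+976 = 1102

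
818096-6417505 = -5599409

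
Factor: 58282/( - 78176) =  - 4163/5584 = - 2^ (  -  4)*23^1*181^1*349^( -1)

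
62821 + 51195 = 114016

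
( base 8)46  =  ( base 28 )1a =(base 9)42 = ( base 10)38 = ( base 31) 17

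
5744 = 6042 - 298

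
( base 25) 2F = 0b1000001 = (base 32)21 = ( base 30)25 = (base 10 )65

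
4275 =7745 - 3470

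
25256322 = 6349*3978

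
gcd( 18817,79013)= 1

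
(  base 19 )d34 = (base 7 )16601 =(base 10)4754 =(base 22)9i2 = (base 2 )1001010010010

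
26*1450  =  37700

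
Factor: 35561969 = 613^1*58013^1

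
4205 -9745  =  -5540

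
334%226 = 108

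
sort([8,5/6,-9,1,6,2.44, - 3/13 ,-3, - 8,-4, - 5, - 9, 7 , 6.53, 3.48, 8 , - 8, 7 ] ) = [ - 9, - 9, - 8 , - 8, - 5, - 4, - 3 , - 3/13,5/6,1,2.44,3.48,6,6.53, 7,7,8, 8]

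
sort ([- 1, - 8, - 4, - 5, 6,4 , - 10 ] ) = [  -  10, - 8, - 5,-4,  -  1,4, 6 ]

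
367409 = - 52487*( - 7)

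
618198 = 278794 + 339404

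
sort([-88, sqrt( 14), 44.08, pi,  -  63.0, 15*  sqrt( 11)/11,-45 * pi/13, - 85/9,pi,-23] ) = [ - 88, - 63.0 , - 23 , -45 * pi/13, - 85/9, pi,  pi, sqrt( 14),15*sqrt(11) /11 , 44.08]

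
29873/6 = 4978 + 5/6 = 4978.83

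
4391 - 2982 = 1409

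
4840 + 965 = 5805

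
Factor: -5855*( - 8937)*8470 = 443202363450 = 2^1*3^3*5^2*7^1 * 11^2*331^1*1171^1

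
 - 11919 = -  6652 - 5267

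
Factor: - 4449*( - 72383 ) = 322031967 = 3^1*1483^1*72383^1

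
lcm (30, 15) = 30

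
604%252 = 100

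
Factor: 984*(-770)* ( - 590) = 447031200 = 2^5 *3^1*5^2*  7^1*11^1*41^1*59^1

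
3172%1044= 40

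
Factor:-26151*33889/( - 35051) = 886231239/35051 = 3^1*23^1*379^1*33889^1*35051^(-1) 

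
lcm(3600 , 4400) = 39600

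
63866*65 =4151290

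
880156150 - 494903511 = 385252639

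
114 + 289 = 403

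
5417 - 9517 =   -  4100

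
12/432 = 1/36  =  0.03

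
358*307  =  109906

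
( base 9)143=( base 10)120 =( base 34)3i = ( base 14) 88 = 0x78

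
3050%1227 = 596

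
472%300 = 172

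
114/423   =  38/141=0.27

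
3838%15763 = 3838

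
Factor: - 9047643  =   - 3^1*11^1*274171^1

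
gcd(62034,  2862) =6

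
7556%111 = 8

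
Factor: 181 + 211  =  2^3*7^2= 392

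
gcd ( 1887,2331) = 111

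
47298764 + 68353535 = 115652299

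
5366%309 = 113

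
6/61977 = 2/20659= 0.00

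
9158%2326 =2180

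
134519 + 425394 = 559913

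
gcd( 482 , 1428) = 2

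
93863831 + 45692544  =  139556375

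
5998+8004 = 14002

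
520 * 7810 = 4061200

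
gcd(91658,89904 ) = 2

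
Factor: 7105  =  5^1*7^2*29^1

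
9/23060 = 9/23060 = 0.00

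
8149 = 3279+4870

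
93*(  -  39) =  - 3627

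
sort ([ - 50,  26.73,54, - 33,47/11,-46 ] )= [-50,-46,-33,47/11,26.73,54]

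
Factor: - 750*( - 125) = 2^1*3^1 * 5^6 = 93750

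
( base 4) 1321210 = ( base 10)7780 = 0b1111001100100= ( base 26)BD6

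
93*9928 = 923304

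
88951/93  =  88951/93 = 956.46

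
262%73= 43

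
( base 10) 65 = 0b1000001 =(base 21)32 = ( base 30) 25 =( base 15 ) 45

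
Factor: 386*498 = 2^2*3^1*83^1*193^1 = 192228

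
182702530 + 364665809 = 547368339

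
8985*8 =71880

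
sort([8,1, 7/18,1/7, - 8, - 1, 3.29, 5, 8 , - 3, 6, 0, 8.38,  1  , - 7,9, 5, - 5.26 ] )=[ - 8, - 7, - 5.26, - 3, - 1,0,1/7,7/18,1, 1,3.29,5, 5,6,8, 8,8.38,9] 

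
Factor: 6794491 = 11^1*617681^1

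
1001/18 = 55  +  11/18 = 55.61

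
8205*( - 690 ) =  - 5661450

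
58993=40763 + 18230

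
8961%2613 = 1122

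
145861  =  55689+90172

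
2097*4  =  8388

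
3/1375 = 3/1375 = 0.00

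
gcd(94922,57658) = 2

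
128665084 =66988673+61676411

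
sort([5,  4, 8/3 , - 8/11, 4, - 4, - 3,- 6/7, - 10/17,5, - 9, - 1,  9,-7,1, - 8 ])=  [  -  9, - 8, - 7,  -  4, - 3, - 1, - 6/7, - 8/11, - 10/17, 1, 8/3, 4, 4, 5,5 , 9 ] 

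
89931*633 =56926323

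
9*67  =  603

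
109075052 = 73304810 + 35770242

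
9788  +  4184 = 13972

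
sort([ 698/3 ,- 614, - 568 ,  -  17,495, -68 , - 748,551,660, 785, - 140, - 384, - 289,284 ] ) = [ - 748, - 614, - 568, - 384, - 289, - 140, - 68, - 17, 698/3,284, 495,551,660,785] 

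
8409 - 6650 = 1759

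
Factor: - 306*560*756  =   - 2^7*3^5*5^1*7^2 * 17^1 = -129548160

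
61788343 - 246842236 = -185053893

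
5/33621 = 5/33621 = 0.00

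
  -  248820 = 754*( - 330 )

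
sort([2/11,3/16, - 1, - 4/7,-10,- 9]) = [- 10, - 9,-1, - 4/7, 2/11, 3/16] 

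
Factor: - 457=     -  457^1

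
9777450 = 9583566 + 193884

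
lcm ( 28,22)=308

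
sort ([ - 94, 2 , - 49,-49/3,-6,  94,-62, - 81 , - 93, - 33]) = [ - 94, - 93,  -  81, - 62,-49,  -  33 ,-49/3,-6, 2,94]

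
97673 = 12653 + 85020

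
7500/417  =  2500/139 = 17.99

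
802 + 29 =831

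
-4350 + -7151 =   -  11501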